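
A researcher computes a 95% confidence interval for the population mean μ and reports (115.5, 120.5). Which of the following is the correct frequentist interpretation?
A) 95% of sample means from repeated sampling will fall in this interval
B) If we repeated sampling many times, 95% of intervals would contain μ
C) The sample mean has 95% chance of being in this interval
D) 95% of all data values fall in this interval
B

A) Wrong — coverage applies to intervals containing μ, not to future x̄ values.
B) Correct — this is the frequentist long-run coverage interpretation.
C) Wrong — x̄ is observed and sits in the interval by construction.
D) Wrong — a CI is about the parameter μ, not individual data values.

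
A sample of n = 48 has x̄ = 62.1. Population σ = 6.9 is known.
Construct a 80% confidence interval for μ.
(60.82, 63.38)

z-interval (σ known):
z* = 1.282 for 80% confidence

Margin of error = z* · σ/√n = 1.282 · 6.9/√48 = 1.28

CI: (62.1 - 1.28, 62.1 + 1.28) = (60.82, 63.38)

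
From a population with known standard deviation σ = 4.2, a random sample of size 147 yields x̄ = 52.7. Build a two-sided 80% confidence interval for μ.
(52.26, 53.14)

z-interval (σ known):
z* = 1.282 for 80% confidence

Margin of error = z* · σ/√n = 1.282 · 4.2/√147 = 0.44

CI: (52.7 - 0.44, 52.7 + 0.44) = (52.26, 53.14)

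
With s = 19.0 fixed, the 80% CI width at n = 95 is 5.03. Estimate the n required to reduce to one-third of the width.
n ≈ 855

CI width ∝ 1/√n
To reduce width by factor 3, need √n to grow by 3 → need 3² = 9 times as many samples.

Current: n = 95, width = 5.03
New: n = 855, width ≈ 1.67

Width reduced by factor of 5.03/1.67 = 3.01.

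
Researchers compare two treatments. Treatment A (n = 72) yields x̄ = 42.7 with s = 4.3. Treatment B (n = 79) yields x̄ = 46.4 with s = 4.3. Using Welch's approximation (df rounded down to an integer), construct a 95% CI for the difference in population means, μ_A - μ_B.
(-5.08, -2.32)

Difference: x̄₁ - x̄₂ = -3.70
SE = √(s₁²/n₁ + s₂²/n₂) = √(4.3²/72 + 4.3²/79) = 0.7006
df = 147.71 → 147 (Welch–Satterthwaite, rounded down)
t* = 1.976

CI: -3.70 ± 1.976 · 0.7006 = -3.70 ± 1.38 = (-5.08, -2.32)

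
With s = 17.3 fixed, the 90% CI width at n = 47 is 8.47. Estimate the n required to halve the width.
n ≈ 188

CI width ∝ 1/√n
To reduce width by factor 2, need √n to grow by 2 → need 2² = 4 times as many samples.

Current: n = 47, width = 8.47
New: n = 188, width ≈ 4.17

Width reduced by factor of 8.47/4.17 = 2.03.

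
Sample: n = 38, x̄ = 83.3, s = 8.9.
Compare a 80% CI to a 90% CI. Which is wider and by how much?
90% CI is wider by 1.10

df = 37
80% CI: t* = 1.305, (81.42, 85.18), width = 2 · t* · s/√n = 3.77
90% CI: t* = 1.687, (80.86, 85.74), width = 2 · t* · s/√n = 4.87

The 90% CI is wider by 4.87 - 3.77 = 1.10.
Higher confidence requires a wider interval.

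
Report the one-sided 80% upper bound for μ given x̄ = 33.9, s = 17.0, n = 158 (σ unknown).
μ ≤ 35.04

Upper bound (one-sided):
t* = 0.844 (one-sided for 80%)
Upper bound = x̄ + t* · s/√n = 33.9 + 0.844 · 17.0/√158 = 35.04

We are 80% confident that μ ≤ 35.04.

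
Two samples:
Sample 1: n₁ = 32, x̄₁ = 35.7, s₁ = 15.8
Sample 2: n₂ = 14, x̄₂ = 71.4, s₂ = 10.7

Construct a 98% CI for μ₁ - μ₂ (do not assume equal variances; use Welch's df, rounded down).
(-45.45, -25.95)

Difference: x̄₁ - x̄₂ = -35.70
SE = √(s₁²/n₁ + s₂²/n₂) = √(15.8²/32 + 10.7²/14) = 3.9974
df = 35.92 → 35 (Welch–Satterthwaite, rounded down)
t* = 2.438

CI: -35.70 ± 2.438 · 3.9974 = -35.70 ± 9.75 = (-45.45, -25.95)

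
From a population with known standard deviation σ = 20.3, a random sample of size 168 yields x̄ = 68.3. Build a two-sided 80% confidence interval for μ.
(66.29, 70.31)

z-interval (σ known):
z* = 1.282 for 80% confidence

Margin of error = z* · σ/√n = 1.282 · 20.3/√168 = 2.01

CI: (68.3 - 2.01, 68.3 + 2.01) = (66.29, 70.31)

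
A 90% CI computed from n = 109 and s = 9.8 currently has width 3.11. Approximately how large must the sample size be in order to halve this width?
n ≈ 436

CI width ∝ 1/√n
To reduce width by factor 2, need √n to grow by 2 → need 2² = 4 times as many samples.

Current: n = 109, width = 3.11
New: n = 436, width ≈ 1.55

Width reduced by factor of 3.11/1.55 = 2.01.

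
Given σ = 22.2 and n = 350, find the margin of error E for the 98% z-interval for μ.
Margin of error = 2.76

Margin of error = z* · σ/√n
= 2.326 · 22.2/√350
= 2.326 · 22.2/18.7083
= 2.76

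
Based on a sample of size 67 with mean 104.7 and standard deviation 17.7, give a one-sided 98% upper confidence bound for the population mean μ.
μ ≤ 109.23

Upper bound (one-sided):
t* = 2.095 (one-sided for 98%)
Upper bound = x̄ + t* · s/√n = 104.7 + 2.095 · 17.7/√67 = 109.23

We are 98% confident that μ ≤ 109.23.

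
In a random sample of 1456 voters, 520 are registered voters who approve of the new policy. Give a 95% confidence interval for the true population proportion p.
(0.333, 0.382)

Proportion CI:
p̂ = 520/1456 = 0.35714
SE = √(p̂(1-p̂)/n) = √(0.35714 · 0.64286 / 1456) = 0.01256

z* = 1.960
Margin = z* · SE = 1.960 · 0.01256 = 0.0246

CI: 0.35714 ± 0.0246 = (0.333, 0.382)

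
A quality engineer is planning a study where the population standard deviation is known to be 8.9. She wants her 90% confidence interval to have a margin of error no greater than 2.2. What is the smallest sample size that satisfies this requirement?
n ≥ 45

For margin E ≤ 2.2:
n ≥ (z* · σ / E)²
n ≥ (1.645 · 8.9 / 2.2)²
n ≥ 44.29

Minimum n = 45 (rounding up)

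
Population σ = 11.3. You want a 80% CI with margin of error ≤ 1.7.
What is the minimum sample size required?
n ≥ 73

For margin E ≤ 1.7:
n ≥ (z* · σ / E)²
n ≥ (1.282 · 11.3 / 1.7)²
n ≥ 72.62

Minimum n = 73 (rounding up)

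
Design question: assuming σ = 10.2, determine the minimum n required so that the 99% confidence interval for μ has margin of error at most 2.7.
n ≥ 95

For margin E ≤ 2.7:
n ≥ (z* · σ / E)²
n ≥ (2.576 · 10.2 / 2.7)²
n ≥ 94.70

Minimum n = 95 (rounding up)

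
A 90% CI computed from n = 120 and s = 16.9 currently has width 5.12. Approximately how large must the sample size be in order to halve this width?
n ≈ 480

CI width ∝ 1/√n
To reduce width by factor 2, need √n to grow by 2 → need 2² = 4 times as many samples.

Current: n = 120, width = 5.12
New: n = 480, width ≈ 2.54

Width reduced by factor of 5.12/2.54 = 2.02.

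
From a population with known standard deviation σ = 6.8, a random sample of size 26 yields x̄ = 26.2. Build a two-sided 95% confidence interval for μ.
(23.59, 28.81)

z-interval (σ known):
z* = 1.960 for 95% confidence

Margin of error = z* · σ/√n = 1.960 · 6.8/√26 = 2.61

CI: (26.2 - 2.61, 26.2 + 2.61) = (23.59, 28.81)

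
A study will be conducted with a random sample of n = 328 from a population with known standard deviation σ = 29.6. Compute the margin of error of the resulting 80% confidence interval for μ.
Margin of error = 2.10

Margin of error = z* · σ/√n
= 1.282 · 29.6/√328
= 1.282 · 29.6/18.1108
= 2.10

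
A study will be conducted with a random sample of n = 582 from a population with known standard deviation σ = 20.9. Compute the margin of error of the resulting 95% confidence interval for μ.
Margin of error = 1.70

Margin of error = z* · σ/√n
= 1.960 · 20.9/√582
= 1.960 · 20.9/24.1247
= 1.70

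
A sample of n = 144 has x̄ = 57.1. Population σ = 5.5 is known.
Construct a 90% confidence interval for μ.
(56.35, 57.85)

z-interval (σ known):
z* = 1.645 for 90% confidence

Margin of error = z* · σ/√n = 1.645 · 5.5/√144 = 0.75

CI: (57.1 - 0.75, 57.1 + 0.75) = (56.35, 57.85)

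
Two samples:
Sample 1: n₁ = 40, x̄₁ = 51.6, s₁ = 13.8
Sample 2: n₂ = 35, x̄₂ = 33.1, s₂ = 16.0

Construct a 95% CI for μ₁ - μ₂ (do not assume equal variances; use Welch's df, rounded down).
(11.56, 25.44)

Difference: x̄₁ - x̄₂ = 18.50
SE = √(s₁²/n₁ + s₂²/n₂) = √(13.8²/40 + 16.0²/35) = 3.4750
df = 67.67 → 67 (Welch–Satterthwaite, rounded down)
t* = 1.996

CI: 18.50 ± 1.996 · 3.4750 = 18.50 ± 6.94 = (11.56, 25.44)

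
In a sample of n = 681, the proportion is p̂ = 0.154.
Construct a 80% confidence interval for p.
(0.136, 0.172)

Proportion CI:
SE = √(p̂(1-p̂)/n) = √(0.154 · 0.846 / 681) = 0.01383

z* = 1.282
Margin = z* · SE = 1.282 · 0.01383 = 0.0177

CI: 0.154 ± 0.0177 = (0.136, 0.172)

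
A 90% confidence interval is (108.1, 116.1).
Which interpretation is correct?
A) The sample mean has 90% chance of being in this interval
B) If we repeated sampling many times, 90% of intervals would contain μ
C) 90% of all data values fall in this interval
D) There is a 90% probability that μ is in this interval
B

A) Wrong — x̄ is observed and sits in the interval by construction.
B) Correct — this is the frequentist long-run coverage interpretation.
C) Wrong — a CI is about the parameter μ, not individual data values.
D) Wrong — μ is fixed; the randomness lives in the interval, not in μ.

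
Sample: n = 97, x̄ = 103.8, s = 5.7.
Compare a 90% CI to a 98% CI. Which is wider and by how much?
98% CI is wider by 0.82

df = 96
90% CI: t* = 1.661, (102.84, 104.76), width = 2 · t* · s/√n = 1.92
98% CI: t* = 2.366, (102.43, 105.17), width = 2 · t* · s/√n = 2.74

The 98% CI is wider by 2.74 - 1.92 = 0.82.
Higher confidence requires a wider interval.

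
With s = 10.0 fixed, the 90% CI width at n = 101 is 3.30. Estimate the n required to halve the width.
n ≈ 404

CI width ∝ 1/√n
To reduce width by factor 2, need √n to grow by 2 → need 2² = 4 times as many samples.

Current: n = 101, width = 3.30
New: n = 404, width ≈ 1.64

Width reduced by factor of 3.30/1.64 = 2.01.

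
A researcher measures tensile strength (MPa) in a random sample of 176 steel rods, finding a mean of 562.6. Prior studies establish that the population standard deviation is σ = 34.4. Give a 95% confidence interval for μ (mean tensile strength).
(557.52, 567.68)

z-interval (σ known):
z* = 1.960 for 95% confidence

Margin of error = z* · σ/√n = 1.960 · 34.4/√176 = 5.08

CI: (562.6 - 5.08, 562.6 + 5.08) = (557.52, 567.68)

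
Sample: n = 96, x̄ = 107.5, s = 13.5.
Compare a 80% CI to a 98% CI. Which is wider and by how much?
98% CI is wider by 2.96

df = 95
80% CI: t* = 1.291, (105.72, 109.28), width = 2 · t* · s/√n = 3.56
98% CI: t* = 2.366, (104.24, 110.76), width = 2 · t* · s/√n = 6.52

The 98% CI is wider by 6.52 - 3.56 = 2.96.
Higher confidence requires a wider interval.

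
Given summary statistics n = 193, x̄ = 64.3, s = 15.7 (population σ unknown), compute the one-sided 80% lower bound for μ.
μ ≥ 63.35

Lower bound (one-sided):
t* = 0.843 (one-sided for 80%)
Lower bound = x̄ - t* · s/√n = 64.3 - 0.843 · 15.7/√193 = 63.35

We are 80% confident that μ ≥ 63.35.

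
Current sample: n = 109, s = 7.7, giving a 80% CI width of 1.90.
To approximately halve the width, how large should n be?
n ≈ 436

CI width ∝ 1/√n
To reduce width by factor 2, need √n to grow by 2 → need 2² = 4 times as many samples.

Current: n = 109, width = 1.90
New: n = 436, width ≈ 0.95

Width reduced by factor of 1.90/0.95 = 2.00.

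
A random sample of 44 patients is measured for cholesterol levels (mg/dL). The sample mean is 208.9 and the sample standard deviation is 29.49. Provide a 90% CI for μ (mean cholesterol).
(201.43, 216.37)

t-interval (σ unknown):
df = n - 1 = 43
t* = 1.681 for 90% confidence

Margin of error = t* · s/√n = 1.681 · 29.49/√44 = 7.47

CI: (201.43, 216.37)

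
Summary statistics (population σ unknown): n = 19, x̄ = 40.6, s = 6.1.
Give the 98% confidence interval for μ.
(37.03, 44.17)

t-interval (σ unknown):
df = n - 1 = 18
t* = 2.552 for 98% confidence

Margin of error = t* · s/√n = 2.552 · 6.1/√19 = 3.57

CI: (37.03, 44.17)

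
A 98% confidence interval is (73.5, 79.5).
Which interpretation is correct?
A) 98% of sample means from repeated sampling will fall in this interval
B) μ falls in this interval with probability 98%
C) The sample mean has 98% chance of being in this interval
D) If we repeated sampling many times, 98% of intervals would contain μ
D

A) Wrong — coverage applies to intervals containing μ, not to future x̄ values.
B) Wrong — μ is fixed; the randomness lives in the interval, not in μ.
C) Wrong — x̄ is observed and sits in the interval by construction.
D) Correct — this is the frequentist long-run coverage interpretation.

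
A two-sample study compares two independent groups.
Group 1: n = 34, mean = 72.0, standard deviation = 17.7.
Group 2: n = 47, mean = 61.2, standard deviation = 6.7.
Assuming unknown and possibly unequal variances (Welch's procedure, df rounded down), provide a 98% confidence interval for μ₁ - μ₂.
(3.06, 18.54)

Difference: x̄₁ - x̄₂ = 10.80
SE = √(s₁²/n₁ + s₂²/n₂) = √(17.7²/34 + 6.7²/47) = 3.1890
df = 39.89 → 39 (Welch–Satterthwaite, rounded down)
t* = 2.426

CI: 10.80 ± 2.426 · 3.1890 = 10.80 ± 7.74 = (3.06, 18.54)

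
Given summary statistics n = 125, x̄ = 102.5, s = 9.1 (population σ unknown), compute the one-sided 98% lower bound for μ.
μ ≥ 100.81

Lower bound (one-sided):
t* = 2.076 (one-sided for 98%)
Lower bound = x̄ - t* · s/√n = 102.5 - 2.076 · 9.1/√125 = 100.81

We are 98% confident that μ ≥ 100.81.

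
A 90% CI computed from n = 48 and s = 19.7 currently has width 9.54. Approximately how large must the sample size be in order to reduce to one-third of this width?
n ≈ 432

CI width ∝ 1/√n
To reduce width by factor 3, need √n to grow by 3 → need 3² = 9 times as many samples.

Current: n = 48, width = 9.54
New: n = 432, width ≈ 3.12

Width reduced by factor of 9.54/3.12 = 3.06.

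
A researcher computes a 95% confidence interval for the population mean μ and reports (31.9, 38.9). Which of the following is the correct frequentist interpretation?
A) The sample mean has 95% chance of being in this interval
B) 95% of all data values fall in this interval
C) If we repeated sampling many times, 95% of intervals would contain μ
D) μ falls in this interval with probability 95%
C

A) Wrong — x̄ is observed and sits in the interval by construction.
B) Wrong — a CI is about the parameter μ, not individual data values.
C) Correct — this is the frequentist long-run coverage interpretation.
D) Wrong — μ is fixed; the randomness lives in the interval, not in μ.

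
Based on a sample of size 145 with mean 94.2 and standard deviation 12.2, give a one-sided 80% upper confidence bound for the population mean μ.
μ ≤ 95.06

Upper bound (one-sided):
t* = 0.844 (one-sided for 80%)
Upper bound = x̄ + t* · s/√n = 94.2 + 0.844 · 12.2/√145 = 95.06

We are 80% confident that μ ≤ 95.06.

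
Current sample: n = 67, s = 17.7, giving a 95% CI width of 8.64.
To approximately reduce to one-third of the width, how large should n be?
n ≈ 603

CI width ∝ 1/√n
To reduce width by factor 3, need √n to grow by 3 → need 3² = 9 times as many samples.

Current: n = 67, width = 8.64
New: n = 603, width ≈ 2.83

Width reduced by factor of 8.64/2.83 = 3.05.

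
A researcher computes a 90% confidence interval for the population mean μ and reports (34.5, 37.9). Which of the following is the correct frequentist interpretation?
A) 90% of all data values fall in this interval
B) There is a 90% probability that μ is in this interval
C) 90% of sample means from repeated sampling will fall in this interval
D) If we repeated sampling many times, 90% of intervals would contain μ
D

A) Wrong — a CI is about the parameter μ, not individual data values.
B) Wrong — μ is fixed; the randomness lives in the interval, not in μ.
C) Wrong — coverage applies to intervals containing μ, not to future x̄ values.
D) Correct — this is the frequentist long-run coverage interpretation.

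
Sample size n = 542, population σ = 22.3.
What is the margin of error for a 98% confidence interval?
Margin of error = 2.23

Margin of error = z* · σ/√n
= 2.326 · 22.3/√542
= 2.326 · 22.3/23.2809
= 2.23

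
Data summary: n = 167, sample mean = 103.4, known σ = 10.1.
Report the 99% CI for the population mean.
(101.39, 105.41)

z-interval (σ known):
z* = 2.576 for 99% confidence

Margin of error = z* · σ/√n = 2.576 · 10.1/√167 = 2.01

CI: (103.4 - 2.01, 103.4 + 2.01) = (101.39, 105.41)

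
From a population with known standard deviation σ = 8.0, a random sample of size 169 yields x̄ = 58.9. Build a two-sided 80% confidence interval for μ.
(58.11, 59.69)

z-interval (σ known):
z* = 1.282 for 80% confidence

Margin of error = z* · σ/√n = 1.282 · 8.0/√169 = 0.79

CI: (58.9 - 0.79, 58.9 + 0.79) = (58.11, 59.69)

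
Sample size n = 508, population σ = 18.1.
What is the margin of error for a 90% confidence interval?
Margin of error = 1.32

Margin of error = z* · σ/√n
= 1.645 · 18.1/√508
= 1.645 · 18.1/22.5389
= 1.32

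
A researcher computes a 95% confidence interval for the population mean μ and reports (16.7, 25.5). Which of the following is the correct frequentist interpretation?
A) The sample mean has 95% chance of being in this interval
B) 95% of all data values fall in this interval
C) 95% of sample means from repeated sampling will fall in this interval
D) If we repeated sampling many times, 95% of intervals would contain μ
D

A) Wrong — x̄ is observed and sits in the interval by construction.
B) Wrong — a CI is about the parameter μ, not individual data values.
C) Wrong — coverage applies to intervals containing μ, not to future x̄ values.
D) Correct — this is the frequentist long-run coverage interpretation.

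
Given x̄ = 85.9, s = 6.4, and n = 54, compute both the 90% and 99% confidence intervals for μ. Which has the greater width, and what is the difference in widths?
99% CI is wider by 1.73

df = 53
90% CI: t* = 1.674, (84.44, 87.36), width = 2 · t* · s/√n = 2.92
99% CI: t* = 2.672, (83.57, 88.23), width = 2 · t* · s/√n = 4.65

The 99% CI is wider by 4.65 - 2.92 = 1.73.
Higher confidence requires a wider interval.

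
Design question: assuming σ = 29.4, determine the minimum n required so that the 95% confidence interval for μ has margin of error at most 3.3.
n ≥ 305

For margin E ≤ 3.3:
n ≥ (z* · σ / E)²
n ≥ (1.960 · 29.4 / 3.3)²
n ≥ 304.92

Minimum n = 305 (rounding up)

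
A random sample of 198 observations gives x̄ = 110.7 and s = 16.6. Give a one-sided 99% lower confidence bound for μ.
μ ≥ 107.93

Lower bound (one-sided):
t* = 2.345 (one-sided for 99%)
Lower bound = x̄ - t* · s/√n = 110.7 - 2.345 · 16.6/√198 = 107.93

We are 99% confident that μ ≥ 107.93.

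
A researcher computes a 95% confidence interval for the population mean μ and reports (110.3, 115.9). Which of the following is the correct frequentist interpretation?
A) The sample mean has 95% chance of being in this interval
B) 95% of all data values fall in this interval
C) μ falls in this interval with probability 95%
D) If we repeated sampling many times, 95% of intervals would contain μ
D

A) Wrong — x̄ is observed and sits in the interval by construction.
B) Wrong — a CI is about the parameter μ, not individual data values.
C) Wrong — μ is fixed; the randomness lives in the interval, not in μ.
D) Correct — this is the frequentist long-run coverage interpretation.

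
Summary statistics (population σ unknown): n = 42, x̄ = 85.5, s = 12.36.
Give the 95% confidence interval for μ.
(81.65, 89.35)

t-interval (σ unknown):
df = n - 1 = 41
t* = 2.020 for 95% confidence

Margin of error = t* · s/√n = 2.020 · 12.36/√42 = 3.85

CI: (81.65, 89.35)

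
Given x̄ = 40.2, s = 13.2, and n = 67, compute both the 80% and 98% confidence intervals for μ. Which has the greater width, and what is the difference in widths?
98% CI is wider by 3.51

df = 66
80% CI: t* = 1.295, (38.11, 42.29), width = 2 · t* · s/√n = 4.18
98% CI: t* = 2.384, (36.36, 44.04), width = 2 · t* · s/√n = 7.69

The 98% CI is wider by 7.69 - 4.18 = 3.51.
Higher confidence requires a wider interval.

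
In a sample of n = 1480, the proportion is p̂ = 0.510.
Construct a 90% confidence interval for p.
(0.489, 0.531)

Proportion CI:
SE = √(p̂(1-p̂)/n) = √(0.510 · 0.490 / 1480) = 0.01299

z* = 1.645
Margin = z* · SE = 1.645 · 0.01299 = 0.0214

CI: 0.510 ± 0.0214 = (0.489, 0.531)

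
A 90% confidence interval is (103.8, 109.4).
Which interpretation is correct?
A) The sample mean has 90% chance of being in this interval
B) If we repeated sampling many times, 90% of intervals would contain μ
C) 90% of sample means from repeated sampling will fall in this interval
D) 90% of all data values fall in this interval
B

A) Wrong — x̄ is observed and sits in the interval by construction.
B) Correct — this is the frequentist long-run coverage interpretation.
C) Wrong — coverage applies to intervals containing μ, not to future x̄ values.
D) Wrong — a CI is about the parameter μ, not individual data values.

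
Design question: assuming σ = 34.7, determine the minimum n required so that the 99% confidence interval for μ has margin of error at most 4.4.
n ≥ 413

For margin E ≤ 4.4:
n ≥ (z* · σ / E)²
n ≥ (2.576 · 34.7 / 4.4)²
n ≥ 412.71

Minimum n = 413 (rounding up)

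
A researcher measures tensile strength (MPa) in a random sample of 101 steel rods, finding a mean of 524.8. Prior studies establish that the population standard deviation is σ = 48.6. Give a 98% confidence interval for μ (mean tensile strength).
(513.55, 536.05)

z-interval (σ known):
z* = 2.326 for 98% confidence

Margin of error = z* · σ/√n = 2.326 · 48.6/√101 = 11.25

CI: (524.8 - 11.25, 524.8 + 11.25) = (513.55, 536.05)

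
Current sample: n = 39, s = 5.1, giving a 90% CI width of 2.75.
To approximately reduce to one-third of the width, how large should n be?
n ≈ 351

CI width ∝ 1/√n
To reduce width by factor 3, need √n to grow by 3 → need 3² = 9 times as many samples.

Current: n = 39, width = 2.75
New: n = 351, width ≈ 0.90

Width reduced by factor of 2.75/0.90 = 3.06.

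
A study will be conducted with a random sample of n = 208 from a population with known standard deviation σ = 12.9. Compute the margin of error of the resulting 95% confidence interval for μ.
Margin of error = 1.75

Margin of error = z* · σ/√n
= 1.960 · 12.9/√208
= 1.960 · 12.9/14.4222
= 1.75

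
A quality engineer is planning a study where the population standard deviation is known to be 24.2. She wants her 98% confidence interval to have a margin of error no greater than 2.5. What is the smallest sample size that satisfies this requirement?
n ≥ 507

For margin E ≤ 2.5:
n ≥ (z* · σ / E)²
n ≥ (2.326 · 24.2 / 2.5)²
n ≥ 506.96

Minimum n = 507 (rounding up)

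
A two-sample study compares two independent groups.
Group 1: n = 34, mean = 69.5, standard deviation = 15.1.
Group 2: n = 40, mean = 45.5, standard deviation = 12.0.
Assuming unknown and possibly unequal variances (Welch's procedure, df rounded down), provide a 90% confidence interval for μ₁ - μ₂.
(18.64, 29.36)

Difference: x̄₁ - x̄₂ = 24.00
SE = √(s₁²/n₁ + s₂²/n₂) = √(15.1²/34 + 12.0²/40) = 3.2103
df = 62.66 → 62 (Welch–Satterthwaite, rounded down)
t* = 1.670

CI: 24.00 ± 1.670 · 3.2103 = 24.00 ± 5.36 = (18.64, 29.36)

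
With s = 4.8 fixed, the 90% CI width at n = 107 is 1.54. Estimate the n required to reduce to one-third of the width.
n ≈ 963

CI width ∝ 1/√n
To reduce width by factor 3, need √n to grow by 3 → need 3² = 9 times as many samples.

Current: n = 107, width = 1.54
New: n = 963, width ≈ 0.51

Width reduced by factor of 1.54/0.51 = 3.02.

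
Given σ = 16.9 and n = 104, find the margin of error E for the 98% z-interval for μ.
Margin of error = 3.85

Margin of error = z* · σ/√n
= 2.326 · 16.9/√104
= 2.326 · 16.9/10.1980
= 3.85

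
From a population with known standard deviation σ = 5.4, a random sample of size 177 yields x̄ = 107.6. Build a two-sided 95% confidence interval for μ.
(106.80, 108.40)

z-interval (σ known):
z* = 1.960 for 95% confidence

Margin of error = z* · σ/√n = 1.960 · 5.4/√177 = 0.80

CI: (107.6 - 0.80, 107.6 + 0.80) = (106.80, 108.40)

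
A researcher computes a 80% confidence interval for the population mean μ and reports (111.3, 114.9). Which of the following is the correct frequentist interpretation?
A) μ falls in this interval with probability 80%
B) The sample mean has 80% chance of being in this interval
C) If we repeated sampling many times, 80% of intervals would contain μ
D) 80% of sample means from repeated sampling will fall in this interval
C

A) Wrong — μ is fixed; the randomness lives in the interval, not in μ.
B) Wrong — x̄ is observed and sits in the interval by construction.
C) Correct — this is the frequentist long-run coverage interpretation.
D) Wrong — coverage applies to intervals containing μ, not to future x̄ values.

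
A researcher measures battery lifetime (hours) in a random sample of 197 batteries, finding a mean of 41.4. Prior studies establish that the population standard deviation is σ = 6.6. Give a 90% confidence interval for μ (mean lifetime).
(40.63, 42.17)

z-interval (σ known):
z* = 1.645 for 90% confidence

Margin of error = z* · σ/√n = 1.645 · 6.6/√197 = 0.77

CI: (41.4 - 0.77, 41.4 + 0.77) = (40.63, 42.17)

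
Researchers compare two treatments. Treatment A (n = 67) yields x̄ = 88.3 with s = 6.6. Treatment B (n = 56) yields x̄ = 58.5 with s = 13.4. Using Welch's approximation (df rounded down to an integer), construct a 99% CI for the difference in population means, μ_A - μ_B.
(24.61, 34.99)

Difference: x̄₁ - x̄₂ = 29.80
SE = √(s₁²/n₁ + s₂²/n₂) = √(6.6²/67 + 13.4²/56) = 1.9638
df = 76.93 → 76 (Welch–Satterthwaite, rounded down)
t* = 2.642

CI: 29.80 ± 2.642 · 1.9638 = 29.80 ± 5.19 = (24.61, 34.99)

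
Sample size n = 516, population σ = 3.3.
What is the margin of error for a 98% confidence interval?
Margin of error = 0.34

Margin of error = z* · σ/√n
= 2.326 · 3.3/√516
= 2.326 · 3.3/22.7156
= 0.34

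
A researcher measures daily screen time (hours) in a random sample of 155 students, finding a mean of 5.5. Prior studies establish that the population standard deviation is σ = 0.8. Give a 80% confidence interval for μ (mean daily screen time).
(5.42, 5.58)

z-interval (σ known):
z* = 1.282 for 80% confidence

Margin of error = z* · σ/√n = 1.282 · 0.8/√155 = 0.08

CI: (5.5 - 0.08, 5.5 + 0.08) = (5.42, 5.58)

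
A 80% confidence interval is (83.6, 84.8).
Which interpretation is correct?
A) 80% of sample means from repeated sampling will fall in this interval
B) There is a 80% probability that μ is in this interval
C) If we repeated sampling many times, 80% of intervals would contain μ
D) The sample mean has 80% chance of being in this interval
C

A) Wrong — coverage applies to intervals containing μ, not to future x̄ values.
B) Wrong — μ is fixed; the randomness lives in the interval, not in μ.
C) Correct — this is the frequentist long-run coverage interpretation.
D) Wrong — x̄ is observed and sits in the interval by construction.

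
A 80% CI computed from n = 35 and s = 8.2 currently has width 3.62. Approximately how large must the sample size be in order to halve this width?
n ≈ 140

CI width ∝ 1/√n
To reduce width by factor 2, need √n to grow by 2 → need 2² = 4 times as many samples.

Current: n = 35, width = 3.62
New: n = 140, width ≈ 1.79

Width reduced by factor of 3.62/1.79 = 2.02.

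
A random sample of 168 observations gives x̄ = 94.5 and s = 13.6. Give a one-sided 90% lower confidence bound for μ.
μ ≥ 93.15

Lower bound (one-sided):
t* = 1.287 (one-sided for 90%)
Lower bound = x̄ - t* · s/√n = 94.5 - 1.287 · 13.6/√168 = 93.15

We are 90% confident that μ ≥ 93.15.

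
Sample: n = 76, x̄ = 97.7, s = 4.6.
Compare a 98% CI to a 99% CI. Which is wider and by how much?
99% CI is wider by 0.28

df = 75
98% CI: t* = 2.377, (96.45, 98.95), width = 2 · t* · s/√n = 2.51
99% CI: t* = 2.643, (96.31, 99.09), width = 2 · t* · s/√n = 2.79

The 99% CI is wider by 2.79 - 2.51 = 0.28.
Higher confidence requires a wider interval.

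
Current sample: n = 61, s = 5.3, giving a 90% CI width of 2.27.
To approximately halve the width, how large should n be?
n ≈ 244

CI width ∝ 1/√n
To reduce width by factor 2, need √n to grow by 2 → need 2² = 4 times as many samples.

Current: n = 61, width = 2.27
New: n = 244, width ≈ 1.12

Width reduced by factor of 2.27/1.12 = 2.03.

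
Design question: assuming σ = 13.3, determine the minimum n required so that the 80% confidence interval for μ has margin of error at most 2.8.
n ≥ 38

For margin E ≤ 2.8:
n ≥ (z* · σ / E)²
n ≥ (1.282 · 13.3 / 2.8)²
n ≥ 37.08

Minimum n = 38 (rounding up)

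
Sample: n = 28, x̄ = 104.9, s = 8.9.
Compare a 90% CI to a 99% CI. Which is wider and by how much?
99% CI is wider by 3.59

df = 27
90% CI: t* = 1.703, (102.04, 107.76), width = 2 · t* · s/√n = 5.73
99% CI: t* = 2.771, (100.24, 109.56), width = 2 · t* · s/√n = 9.32

The 99% CI is wider by 9.32 - 5.73 = 3.59.
Higher confidence requires a wider interval.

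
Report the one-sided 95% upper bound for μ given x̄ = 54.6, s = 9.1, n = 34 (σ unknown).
μ ≤ 57.24

Upper bound (one-sided):
t* = 1.692 (one-sided for 95%)
Upper bound = x̄ + t* · s/√n = 54.6 + 1.692 · 9.1/√34 = 57.24

We are 95% confident that μ ≤ 57.24.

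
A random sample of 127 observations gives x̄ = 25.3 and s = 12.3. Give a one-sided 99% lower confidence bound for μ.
μ ≥ 22.73

Lower bound (one-sided):
t* = 2.356 (one-sided for 99%)
Lower bound = x̄ - t* · s/√n = 25.3 - 2.356 · 12.3/√127 = 22.73

We are 99% confident that μ ≥ 22.73.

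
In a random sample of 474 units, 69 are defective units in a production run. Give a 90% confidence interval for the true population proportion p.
(0.119, 0.172)

Proportion CI:
p̂ = 69/474 = 0.14557
SE = √(p̂(1-p̂)/n) = √(0.14557 · 0.85443 / 474) = 0.01620

z* = 1.645
Margin = z* · SE = 1.645 · 0.01620 = 0.0266

CI: 0.14557 ± 0.0266 = (0.119, 0.172)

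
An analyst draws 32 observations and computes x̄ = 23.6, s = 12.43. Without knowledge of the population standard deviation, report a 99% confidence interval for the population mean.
(17.57, 29.63)

t-interval (σ unknown):
df = n - 1 = 31
t* = 2.744 for 99% confidence

Margin of error = t* · s/√n = 2.744 · 12.43/√32 = 6.03

CI: (17.57, 29.63)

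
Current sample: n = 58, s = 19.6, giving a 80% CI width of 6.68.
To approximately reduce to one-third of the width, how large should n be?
n ≈ 522

CI width ∝ 1/√n
To reduce width by factor 3, need √n to grow by 3 → need 3² = 9 times as many samples.

Current: n = 58, width = 6.68
New: n = 522, width ≈ 2.20

Width reduced by factor of 6.68/2.20 = 3.04.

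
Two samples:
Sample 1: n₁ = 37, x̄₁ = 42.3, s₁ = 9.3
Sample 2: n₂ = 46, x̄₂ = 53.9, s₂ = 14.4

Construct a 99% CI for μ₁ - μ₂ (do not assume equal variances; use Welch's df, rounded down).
(-18.51, -4.69)

Difference: x̄₁ - x̄₂ = -11.60
SE = √(s₁²/n₁ + s₂²/n₂) = √(9.3²/37 + 14.4²/46) = 2.6164
df = 77.67 → 77 (Welch–Satterthwaite, rounded down)
t* = 2.641

CI: -11.60 ± 2.641 · 2.6164 = -11.60 ± 6.91 = (-18.51, -4.69)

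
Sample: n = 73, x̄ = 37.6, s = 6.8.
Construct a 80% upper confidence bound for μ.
μ ≤ 38.27

Upper bound (one-sided):
t* = 0.847 (one-sided for 80%)
Upper bound = x̄ + t* · s/√n = 37.6 + 0.847 · 6.8/√73 = 38.27

We are 80% confident that μ ≤ 38.27.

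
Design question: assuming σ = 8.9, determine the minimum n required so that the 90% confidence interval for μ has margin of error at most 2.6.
n ≥ 32

For margin E ≤ 2.6:
n ≥ (z* · σ / E)²
n ≥ (1.645 · 8.9 / 2.6)²
n ≥ 31.71

Minimum n = 32 (rounding up)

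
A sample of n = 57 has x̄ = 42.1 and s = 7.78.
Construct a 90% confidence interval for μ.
(40.38, 43.82)

t-interval (σ unknown):
df = n - 1 = 56
t* = 1.673 for 90% confidence

Margin of error = t* · s/√n = 1.673 · 7.78/√57 = 1.72

CI: (40.38, 43.82)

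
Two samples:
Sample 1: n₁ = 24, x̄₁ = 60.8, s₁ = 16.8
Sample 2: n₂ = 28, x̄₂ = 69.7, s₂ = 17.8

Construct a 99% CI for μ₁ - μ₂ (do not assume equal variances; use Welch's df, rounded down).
(-21.77, 3.97)

Difference: x̄₁ - x̄₂ = -8.90
SE = √(s₁²/n₁ + s₂²/n₂) = √(16.8²/24 + 17.8²/28) = 4.8037
df = 49.51 → 49 (Welch–Satterthwaite, rounded down)
t* = 2.680

CI: -8.90 ± 2.680 · 4.8037 = -8.90 ± 12.87 = (-21.77, 3.97)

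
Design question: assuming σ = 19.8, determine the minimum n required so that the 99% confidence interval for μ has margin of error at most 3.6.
n ≥ 201

For margin E ≤ 3.6:
n ≥ (z* · σ / E)²
n ≥ (2.576 · 19.8 / 3.6)²
n ≥ 200.73

Minimum n = 201 (rounding up)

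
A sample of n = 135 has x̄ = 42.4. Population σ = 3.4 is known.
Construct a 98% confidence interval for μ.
(41.72, 43.08)

z-interval (σ known):
z* = 2.326 for 98% confidence

Margin of error = z* · σ/√n = 2.326 · 3.4/√135 = 0.68

CI: (42.4 - 0.68, 42.4 + 0.68) = (41.72, 43.08)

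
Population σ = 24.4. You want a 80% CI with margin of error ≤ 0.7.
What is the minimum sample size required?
n ≥ 1997

For margin E ≤ 0.7:
n ≥ (z* · σ / E)²
n ≥ (1.282 · 24.4 / 0.7)²
n ≥ 1996.92

Minimum n = 1997 (rounding up)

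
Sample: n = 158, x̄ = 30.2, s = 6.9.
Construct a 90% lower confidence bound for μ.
μ ≥ 29.49

Lower bound (one-sided):
t* = 1.287 (one-sided for 90%)
Lower bound = x̄ - t* · s/√n = 30.2 - 1.287 · 6.9/√158 = 29.49

We are 90% confident that μ ≥ 29.49.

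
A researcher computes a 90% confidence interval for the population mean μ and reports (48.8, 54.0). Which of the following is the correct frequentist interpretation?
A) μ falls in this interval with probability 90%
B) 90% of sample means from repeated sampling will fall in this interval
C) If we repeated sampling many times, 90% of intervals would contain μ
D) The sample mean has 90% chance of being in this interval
C

A) Wrong — μ is fixed; the randomness lives in the interval, not in μ.
B) Wrong — coverage applies to intervals containing μ, not to future x̄ values.
C) Correct — this is the frequentist long-run coverage interpretation.
D) Wrong — x̄ is observed and sits in the interval by construction.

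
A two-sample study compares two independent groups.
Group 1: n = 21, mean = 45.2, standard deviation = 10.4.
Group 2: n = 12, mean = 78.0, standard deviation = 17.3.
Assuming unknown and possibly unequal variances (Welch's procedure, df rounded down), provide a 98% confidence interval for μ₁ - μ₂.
(-47.07, -18.53)

Difference: x̄₁ - x̄₂ = -32.80
SE = √(s₁²/n₁ + s₂²/n₂) = √(10.4²/21 + 17.3²/12) = 5.4856
df = 15.65 → 15 (Welch–Satterthwaite, rounded down)
t* = 2.602

CI: -32.80 ± 2.602 · 5.4856 = -32.80 ± 14.27 = (-47.07, -18.53)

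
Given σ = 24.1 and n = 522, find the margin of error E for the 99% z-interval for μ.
Margin of error = 2.72

Margin of error = z* · σ/√n
= 2.576 · 24.1/√522
= 2.576 · 24.1/22.8473
= 2.72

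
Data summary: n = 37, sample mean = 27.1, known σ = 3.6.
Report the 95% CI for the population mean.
(25.94, 28.26)

z-interval (σ known):
z* = 1.960 for 95% confidence

Margin of error = z* · σ/√n = 1.960 · 3.6/√37 = 1.16

CI: (27.1 - 1.16, 27.1 + 1.16) = (25.94, 28.26)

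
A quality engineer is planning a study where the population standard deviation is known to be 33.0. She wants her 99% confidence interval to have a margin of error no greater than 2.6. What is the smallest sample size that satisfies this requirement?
n ≥ 1069

For margin E ≤ 2.6:
n ≥ (z* · σ / E)²
n ≥ (2.576 · 33.0 / 2.6)²
n ≥ 1068.99

Minimum n = 1069 (rounding up)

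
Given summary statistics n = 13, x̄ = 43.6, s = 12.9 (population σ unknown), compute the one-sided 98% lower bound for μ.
μ ≥ 35.36

Lower bound (one-sided):
t* = 2.303 (one-sided for 98%)
Lower bound = x̄ - t* · s/√n = 43.6 - 2.303 · 12.9/√13 = 35.36

We are 98% confident that μ ≥ 35.36.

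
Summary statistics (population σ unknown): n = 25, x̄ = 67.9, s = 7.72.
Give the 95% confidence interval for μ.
(64.71, 71.09)

t-interval (σ unknown):
df = n - 1 = 24
t* = 2.064 for 95% confidence

Margin of error = t* · s/√n = 2.064 · 7.72/√25 = 3.19

CI: (64.71, 71.09)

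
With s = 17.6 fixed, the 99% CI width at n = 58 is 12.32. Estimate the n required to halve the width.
n ≈ 232

CI width ∝ 1/√n
To reduce width by factor 2, need √n to grow by 2 → need 2² = 4 times as many samples.

Current: n = 58, width = 12.32
New: n = 232, width ≈ 6.00

Width reduced by factor of 12.32/6.00 = 2.05.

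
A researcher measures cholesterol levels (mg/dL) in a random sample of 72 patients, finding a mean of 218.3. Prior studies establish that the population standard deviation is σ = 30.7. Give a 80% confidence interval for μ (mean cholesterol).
(213.66, 222.94)

z-interval (σ known):
z* = 1.282 for 80% confidence

Margin of error = z* · σ/√n = 1.282 · 30.7/√72 = 4.64

CI: (218.3 - 4.64, 218.3 + 4.64) = (213.66, 222.94)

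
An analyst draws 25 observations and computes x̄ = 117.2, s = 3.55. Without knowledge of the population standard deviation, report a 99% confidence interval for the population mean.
(115.21, 119.19)

t-interval (σ unknown):
df = n - 1 = 24
t* = 2.797 for 99% confidence

Margin of error = t* · s/√n = 2.797 · 3.55/√25 = 1.99

CI: (115.21, 119.19)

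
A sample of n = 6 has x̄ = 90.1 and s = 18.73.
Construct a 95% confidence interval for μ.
(70.44, 109.76)

t-interval (σ unknown):
df = n - 1 = 5
t* = 2.571 for 95% confidence

Margin of error = t* · s/√n = 2.571 · 18.73/√6 = 19.66

CI: (70.44, 109.76)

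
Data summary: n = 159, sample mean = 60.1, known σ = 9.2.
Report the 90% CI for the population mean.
(58.90, 61.30)

z-interval (σ known):
z* = 1.645 for 90% confidence

Margin of error = z* · σ/√n = 1.645 · 9.2/√159 = 1.20

CI: (60.1 - 1.20, 60.1 + 1.20) = (58.90, 61.30)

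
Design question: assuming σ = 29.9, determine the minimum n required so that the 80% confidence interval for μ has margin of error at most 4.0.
n ≥ 92

For margin E ≤ 4.0:
n ≥ (z* · σ / E)²
n ≥ (1.282 · 29.9 / 4.0)²
n ≥ 91.83

Minimum n = 92 (rounding up)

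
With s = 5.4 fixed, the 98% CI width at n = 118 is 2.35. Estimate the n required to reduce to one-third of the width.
n ≈ 1062

CI width ∝ 1/√n
To reduce width by factor 3, need √n to grow by 3 → need 3² = 9 times as many samples.

Current: n = 118, width = 2.35
New: n = 1062, width ≈ 0.77

Width reduced by factor of 2.35/0.77 = 3.05.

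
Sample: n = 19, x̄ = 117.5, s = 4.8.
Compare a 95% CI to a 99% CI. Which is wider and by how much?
99% CI is wider by 1.71

df = 18
95% CI: t* = 2.101, (115.19, 119.81), width = 2 · t* · s/√n = 4.63
99% CI: t* = 2.878, (114.33, 120.67), width = 2 · t* · s/√n = 6.34

The 99% CI is wider by 6.34 - 4.63 = 1.71.
Higher confidence requires a wider interval.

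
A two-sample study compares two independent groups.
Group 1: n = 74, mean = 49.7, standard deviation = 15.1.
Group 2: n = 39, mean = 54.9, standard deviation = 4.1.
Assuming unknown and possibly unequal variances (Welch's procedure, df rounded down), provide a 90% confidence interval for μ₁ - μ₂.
(-8.31, -2.09)

Difference: x̄₁ - x̄₂ = -5.20
SE = √(s₁²/n₁ + s₂²/n₂) = √(15.1²/74 + 4.1²/39) = 1.8741
df = 91.42 → 91 (Welch–Satterthwaite, rounded down)
t* = 1.662

CI: -5.20 ± 1.662 · 1.8741 = -5.20 ± 3.11 = (-8.31, -2.09)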